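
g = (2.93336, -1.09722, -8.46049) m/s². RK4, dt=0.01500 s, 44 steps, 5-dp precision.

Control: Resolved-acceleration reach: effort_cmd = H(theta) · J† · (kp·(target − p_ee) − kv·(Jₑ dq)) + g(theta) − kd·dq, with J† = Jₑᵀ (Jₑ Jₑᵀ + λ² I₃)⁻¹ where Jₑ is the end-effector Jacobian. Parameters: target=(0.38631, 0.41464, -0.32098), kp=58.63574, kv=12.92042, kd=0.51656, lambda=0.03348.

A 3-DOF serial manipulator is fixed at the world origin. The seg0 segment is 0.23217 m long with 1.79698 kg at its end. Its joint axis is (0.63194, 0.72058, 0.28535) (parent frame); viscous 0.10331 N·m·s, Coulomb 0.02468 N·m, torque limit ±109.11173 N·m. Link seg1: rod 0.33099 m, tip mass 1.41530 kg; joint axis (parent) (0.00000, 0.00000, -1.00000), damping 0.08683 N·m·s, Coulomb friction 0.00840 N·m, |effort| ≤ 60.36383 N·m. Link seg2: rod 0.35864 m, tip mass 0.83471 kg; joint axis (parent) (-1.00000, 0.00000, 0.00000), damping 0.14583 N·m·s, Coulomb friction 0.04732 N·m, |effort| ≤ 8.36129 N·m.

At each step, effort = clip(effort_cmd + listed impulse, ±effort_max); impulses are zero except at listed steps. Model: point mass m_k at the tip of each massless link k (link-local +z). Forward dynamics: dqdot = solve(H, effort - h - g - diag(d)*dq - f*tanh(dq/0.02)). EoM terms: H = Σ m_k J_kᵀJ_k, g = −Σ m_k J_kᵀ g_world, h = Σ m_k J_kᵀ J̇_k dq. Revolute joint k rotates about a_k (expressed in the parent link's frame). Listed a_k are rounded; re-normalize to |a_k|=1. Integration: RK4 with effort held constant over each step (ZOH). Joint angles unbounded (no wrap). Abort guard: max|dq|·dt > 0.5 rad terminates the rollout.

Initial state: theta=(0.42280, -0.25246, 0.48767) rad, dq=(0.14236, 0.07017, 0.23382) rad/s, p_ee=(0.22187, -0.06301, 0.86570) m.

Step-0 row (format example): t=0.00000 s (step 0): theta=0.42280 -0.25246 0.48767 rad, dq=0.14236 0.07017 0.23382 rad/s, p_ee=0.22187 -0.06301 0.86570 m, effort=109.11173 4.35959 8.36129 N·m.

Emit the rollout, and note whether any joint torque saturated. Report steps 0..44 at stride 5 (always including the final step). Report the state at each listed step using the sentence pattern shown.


t=0.07500 s (step 5): theta=0.80179 -0.33562 1.23114 rad, dq=6.36899 1.99020 10.83303 rad/s, p_ee=0.27879 -0.03300 0.70819 m, effort=-22.34533 0.54359 2.01480 N·m.
t=0.15000 s (step 10): theta=1.20786 -0.05913 1.82851 rad, dq=4.34798 5.05813 5.51710 rad/s, p_ee=0.36943 0.01122 0.45411 m, effort=-32.73484 -3.36454 0.88598 N·m.
t=0.22500 s (step 15): theta=1.43909 0.39050 2.10803 rad, dq=1.59293 6.78437 2.20383 rad/s, p_ee=0.41884 0.07549 0.24068 m, effort=-44.72309 -4.99410 0.34578 N·m.
t=0.30000 s (step 20): theta=1.40284 0.92933 2.20427 rad, dq=1.91747 3.40318 0.61337 rad/s, p_ee=0.43463 0.09817 0.09007 m, effort=75.48702 -3.21288 0.46892 N·m.
t=0.37500 s (step 25): theta=1.87594 0.92821 2.20195 rad, dq=8.45165 -1.08496 -0.75345 rad/s, p_ee=0.43030 0.14749 -0.02236 m, effort=-9.14642 -1.79629 1.32278 N·m.
t=0.45000 s (step 30): theta=2.43771 0.89313 2.09772 rad, dq=5.63824 0.28092 -1.81872 rad/s, p_ee=0.40611 0.25024 -0.12286 m, effort=-37.29164 -3.09993 2.62958 N·m.
t=0.52500 s (step 35): theta=2.69333 0.95881 1.96595 rad, dq=1.53944 1.26201 -1.53640 rad/s, p_ee=0.38114 0.33415 -0.18261 m, effort=-19.27842 -2.56187 2.59240 N·m.
t=0.60000 s (step 40): theta=2.73864 1.05189 1.87284 rad, dq=0.00612 1.11770 -0.97893 rad/s, p_ee=0.37092 0.37336 -0.22052 m, effort=-4.80078 -1.53446 2.31937 N·m.
t=0.66000 s (step 44): theta=2.72978 1.10934 1.82266 rad, dq=-0.23174 0.80187 -0.71677 rad/s, p_ee=0.37068 0.38592 -0.24242 m.
any joint saturated: yes


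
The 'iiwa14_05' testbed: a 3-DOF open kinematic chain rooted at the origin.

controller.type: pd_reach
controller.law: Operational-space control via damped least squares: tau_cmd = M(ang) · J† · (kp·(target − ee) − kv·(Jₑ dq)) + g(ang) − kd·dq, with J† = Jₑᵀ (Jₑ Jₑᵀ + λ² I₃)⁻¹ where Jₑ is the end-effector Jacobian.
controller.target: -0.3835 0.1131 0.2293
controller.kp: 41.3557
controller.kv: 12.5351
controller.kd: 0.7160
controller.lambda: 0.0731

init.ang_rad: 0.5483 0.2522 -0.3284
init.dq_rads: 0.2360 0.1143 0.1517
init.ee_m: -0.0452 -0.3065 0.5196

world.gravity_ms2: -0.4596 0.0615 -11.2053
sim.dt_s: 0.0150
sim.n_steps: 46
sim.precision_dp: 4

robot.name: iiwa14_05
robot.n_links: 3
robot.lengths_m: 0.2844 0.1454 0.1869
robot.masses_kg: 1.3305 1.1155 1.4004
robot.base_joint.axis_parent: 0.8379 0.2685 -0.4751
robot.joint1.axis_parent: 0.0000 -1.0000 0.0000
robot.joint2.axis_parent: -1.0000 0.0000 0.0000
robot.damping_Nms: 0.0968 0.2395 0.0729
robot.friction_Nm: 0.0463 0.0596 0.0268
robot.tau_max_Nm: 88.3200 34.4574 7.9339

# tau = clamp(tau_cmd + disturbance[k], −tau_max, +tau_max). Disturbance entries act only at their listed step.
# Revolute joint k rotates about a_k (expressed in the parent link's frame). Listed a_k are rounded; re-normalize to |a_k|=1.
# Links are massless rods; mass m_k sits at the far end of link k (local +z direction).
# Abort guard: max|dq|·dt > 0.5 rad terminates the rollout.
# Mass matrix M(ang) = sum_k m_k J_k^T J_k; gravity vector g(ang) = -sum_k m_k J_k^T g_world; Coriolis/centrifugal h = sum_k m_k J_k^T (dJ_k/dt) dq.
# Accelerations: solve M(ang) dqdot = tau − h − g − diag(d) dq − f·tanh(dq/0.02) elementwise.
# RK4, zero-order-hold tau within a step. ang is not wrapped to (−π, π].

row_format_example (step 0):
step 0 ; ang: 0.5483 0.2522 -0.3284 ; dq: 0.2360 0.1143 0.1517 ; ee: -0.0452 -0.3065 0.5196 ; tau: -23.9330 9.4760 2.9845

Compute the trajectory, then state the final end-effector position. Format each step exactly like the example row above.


step 1 ; ang: 0.5469 0.2584 -0.3358 ; dq: -0.4139 0.7090 -1.1223 ; ee: -0.0473 -0.3063 0.5189 ; tau: -21.4947 7.2856 3.6934
step 2 ; ang: 0.5375 0.2727 -0.3563 ; dq: -0.8480 1.2111 -1.5971 ; ee: -0.0524 -0.3035 0.5183 ; tau: -18.9561 5.4400 3.7089
step 3 ; ang: 0.5223 0.2939 -0.3815 ; dq: -1.1790 1.6087 -1.7590 ; ee: -0.0596 -0.2983 0.5181 ; tau: -16.5424 3.9170 3.4936
step 4 ; ang: 0.5026 0.3203 -0.4080 ; dq: -1.4486 1.9134 -1.7791 ; ee: -0.0683 -0.2911 0.5183 ; tau: -14.3160 2.6608 3.2059
step 5 ; ang: 0.4792 0.3507 -0.4343 ; dq: -1.6752 2.1409 -1.7247 ; ee: -0.0780 -0.2820 0.5186 ; tau: -12.2871 1.6162 2.9036
step 6 ; ang: 0.4527 0.3840 -0.4594 ; dq: -1.8678 2.3051 -1.6262 ; ee: -0.0884 -0.2714 0.5189 ; tau: -10.4491 0.7375 2.6085
step 7 ; ang: 0.4235 0.4194 -0.4828 ; dq: -2.0325 2.4175 -1.5002 ; ee: -0.0992 -0.2596 0.5190 ; tau: -8.7903 -0.0111 2.3292
step 8 ; ang: 0.3920 0.4562 -0.5042 ; dq: -2.1733 2.4870 -1.3575 ; ee: -0.1103 -0.2468 0.5189 ; tau: -7.2966 -0.6569 2.0685
step 9 ; ang: 0.3585 0.4937 -0.5235 ; dq: -2.2936 2.5207 -1.2059 ; ee: -0.1215 -0.2334 0.5184 ; tau: -5.9531 -1.2204 1.8269
step 10 ; ang: 0.3234 0.5316 -0.5404 ; dq: -2.3959 2.5244 -1.0512 ; ee: -0.1327 -0.2195 0.5174 ; tau: -4.7450 -1.7172 1.6033
step 11 ; ang: 0.2868 0.5693 -0.5550 ; dq: -2.4824 2.5029 -0.8979 ; ee: -0.1439 -0.2052 0.5159 ; tau: -3.6575 -2.1586 1.3962
step 12 ; ang: 0.2491 0.6065 -0.5673 ; dq: -2.5549 2.4605 -0.7495 ; ee: -0.1548 -0.1908 0.5138 ; tau: -2.6767 -2.5534 1.2036
step 13 ; ang: 0.2103 0.6429 -0.5775 ; dq: -2.6147 2.4007 -0.6084 ; ee: -0.1656 -0.1764 0.5113 ; tau: -1.7898 -2.9078 1.0236
step 14 ; ang: 0.1708 0.6783 -0.5856 ; dq: -2.6632 2.3268 -0.4765 ; ee: -0.1762 -0.1621 0.5082 ; tau: -0.9850 -3.2268 0.8545
step 15 ; ang: 0.1306 0.7126 -0.5918 ; dq: -2.7013 2.2417 -0.3548 ; ee: -0.1865 -0.1480 0.5047 ; tau: -0.2521 -3.5139 0.6946
step 16 ; ang: 0.0898 0.7455 -0.5963 ; dq: -2.7299 2.1478 -0.2440 ; ee: -0.1965 -0.1343 0.5007 ; tau: 0.4182 -3.7718 0.5426
step 17 ; ang: 0.0488 0.7769 -0.5992 ; dq: -2.7499 2.0476 -0.1445 ; ee: -0.2063 -0.1209 0.4962 ; tau: 1.0337 -4.0026 0.3974
step 18 ; ang: 0.0075 0.8069 -0.6007 ; dq: -2.7619 1.9428 -0.0563 ; ee: -0.2157 -0.1079 0.4914 ; tau: 1.6013 -4.2079 0.2582
step 19 ; ang: -0.0340 0.8352 -0.6009 ; dq: -2.7681 1.8351 0.0145 ; ee: -0.2249 -0.0954 0.4862 ; tau: 2.1236 -4.3887 0.1309
step 20 ; ang: -0.0755 0.8619 -0.6004 ; dq: -2.7717 1.7260 0.0594 ; ee: -0.2338 -0.0835 0.4808 ; tau: 2.6010 -4.5455 0.0249
step 21 ; ang: -0.1170 0.8869 -0.5991 ; dq: -2.7673 1.6179 0.1039 ; ee: -0.2423 -0.0720 0.4750 ; tau: 3.0517 -4.6815 -0.0868
step 22 ; ang: -0.1585 0.9104 -0.5973 ; dq: -2.7560 1.5112 0.1451 ; ee: -0.2506 -0.0611 0.4691 ; tau: 3.4767 -4.7967 -0.2007
step 23 ; ang: -0.1996 0.9323 -0.5948 ; dq: -2.7390 1.4065 0.1804 ; ee: -0.2586 -0.0508 0.4629 ; tau: 3.8771 -4.8916 -0.3136
step 24 ; ang: -0.2405 0.9526 -0.5919 ; dq: -2.7169 1.3044 0.2091 ; ee: -0.2662 -0.0409 0.4567 ; tau: 4.2546 -4.9671 -0.4242
step 25 ; ang: -0.2811 0.9714 -0.5886 ; dq: -2.6904 1.2054 0.2312 ; ee: -0.2737 -0.0316 0.4503 ; tau: 4.6108 -5.0242 -0.5316
step 26 ; ang: -0.3212 0.9888 -0.5850 ; dq: -2.6598 1.1101 0.2470 ; ee: -0.2808 -0.0228 0.4439 ; tau: 4.9473 -5.0640 -0.6354
step 27 ; ang: -0.3608 1.0047 -0.5813 ; dq: -2.6255 1.0187 0.2571 ; ee: -0.2877 -0.0146 0.4375 ; tau: 5.2655 -5.0874 -0.7355
step 28 ; ang: -0.3999 1.0193 -0.5774 ; dq: -2.5880 0.9316 0.2621 ; ee: -0.2943 -0.0067 0.4311 ; tau: 5.5667 -5.0958 -0.8317
step 29 ; ang: -0.4384 1.0327 -0.5734 ; dq: -2.5475 0.8490 0.2625 ; ee: -0.3007 0.0006 0.4247 ; tau: 5.8519 -5.0901 -0.9241
step 30 ; ang: -0.4763 1.0448 -0.5695 ; dq: -2.5043 0.7710 0.2590 ; ee: -0.3068 0.0075 0.4183 ; tau: 6.1218 -5.0716 -1.0125
step 31 ; ang: -0.5135 1.0559 -0.5657 ; dq: -2.4588 0.6975 0.2521 ; ee: -0.3127 0.0140 0.4120 ; tau: 6.3773 -5.0413 -1.0970
step 32 ; ang: -0.5500 1.0658 -0.5620 ; dq: -2.4111 0.6287 0.2423 ; ee: -0.3184 0.0200 0.4058 ; tau: 6.6189 -5.0002 -1.1775
step 33 ; ang: -0.5858 1.0748 -0.5585 ; dq: -2.3616 0.5645 0.2303 ; ee: -0.3239 0.0257 0.3997 ; tau: 6.8471 -4.9496 -1.2541
step 34 ; ang: -0.6208 1.0828 -0.5551 ; dq: -2.3105 0.5048 0.2162 ; ee: -0.3291 0.0310 0.3937 ; tau: 7.0623 -4.8903 -1.3268
step 35 ; ang: -0.6551 1.0899 -0.5520 ; dq: -2.2580 0.4494 0.2007 ; ee: -0.3342 0.0359 0.3878 ; tau: 7.2649 -4.8234 -1.3956
step 36 ; ang: -0.6885 1.0963 -0.5491 ; dq: -2.2045 0.3983 0.1839 ; ee: -0.3390 0.0406 0.3820 ; tau: 7.4552 -4.7497 -1.4605
step 37 ; ang: -0.7212 1.1019 -0.5465 ; dq: -2.1500 0.3512 0.1662 ; ee: -0.3437 0.0449 0.3764 ; tau: 7.6336 -4.6703 -1.5217
step 38 ; ang: -0.7530 1.1069 -0.5442 ; dq: -2.0949 0.3081 0.1479 ; ee: -0.3481 0.0489 0.3709 ; tau: 7.8004 -4.5858 -1.5791
step 39 ; ang: -0.7840 1.1112 -0.5421 ; dq: -2.0393 0.2686 0.1291 ; ee: -0.3524 0.0527 0.3656 ; tau: 7.9559 -4.4972 -1.6328
step 40 ; ang: -0.8141 1.1150 -0.5403 ; dq: -1.9835 0.2327 0.1100 ; ee: -0.3565 0.0562 0.3604 ; tau: 8.1006 -4.4051 -1.6829
step 41 ; ang: -0.8434 1.1182 -0.5388 ; dq: -1.9276 0.2001 0.0909 ; ee: -0.3604 0.0594 0.3553 ; tau: 8.2347 -4.3101 -1.7295
step 42 ; ang: -0.8719 1.1210 -0.5376 ; dq: -1.8719 0.1705 0.0717 ; ee: -0.3642 0.0624 0.3504 ; tau: 8.3587 -4.2130 -1.7727
step 43 ; ang: -0.8996 1.1234 -0.5367 ; dq: -1.8166 0.1439 0.0528 ; ee: -0.3678 0.0652 0.3456 ; tau: 8.4731 -4.1142 -1.8126
step 44 ; ang: -0.9264 1.1254 -0.5360 ; dq: -1.7617 0.1200 0.0344 ; ee: -0.3712 0.0678 0.3410 ; tau: 8.5784 -4.0143 -1.8497
step 45 ; ang: -0.9524 1.1270 -0.5356 ; dq: -1.7072 0.0987 0.0176 ; ee: -0.3745 0.0703 0.3365 ; tau: 8.6758 -3.9138 -1.8852
step 46 ; ang: -0.9776 1.1284 -0.5355 ; dq: -1.6525 0.0797 0.0048 ; ee: -0.3777 0.0725 0.3322
final ee position (m): -0.3777 0.0725 0.3322


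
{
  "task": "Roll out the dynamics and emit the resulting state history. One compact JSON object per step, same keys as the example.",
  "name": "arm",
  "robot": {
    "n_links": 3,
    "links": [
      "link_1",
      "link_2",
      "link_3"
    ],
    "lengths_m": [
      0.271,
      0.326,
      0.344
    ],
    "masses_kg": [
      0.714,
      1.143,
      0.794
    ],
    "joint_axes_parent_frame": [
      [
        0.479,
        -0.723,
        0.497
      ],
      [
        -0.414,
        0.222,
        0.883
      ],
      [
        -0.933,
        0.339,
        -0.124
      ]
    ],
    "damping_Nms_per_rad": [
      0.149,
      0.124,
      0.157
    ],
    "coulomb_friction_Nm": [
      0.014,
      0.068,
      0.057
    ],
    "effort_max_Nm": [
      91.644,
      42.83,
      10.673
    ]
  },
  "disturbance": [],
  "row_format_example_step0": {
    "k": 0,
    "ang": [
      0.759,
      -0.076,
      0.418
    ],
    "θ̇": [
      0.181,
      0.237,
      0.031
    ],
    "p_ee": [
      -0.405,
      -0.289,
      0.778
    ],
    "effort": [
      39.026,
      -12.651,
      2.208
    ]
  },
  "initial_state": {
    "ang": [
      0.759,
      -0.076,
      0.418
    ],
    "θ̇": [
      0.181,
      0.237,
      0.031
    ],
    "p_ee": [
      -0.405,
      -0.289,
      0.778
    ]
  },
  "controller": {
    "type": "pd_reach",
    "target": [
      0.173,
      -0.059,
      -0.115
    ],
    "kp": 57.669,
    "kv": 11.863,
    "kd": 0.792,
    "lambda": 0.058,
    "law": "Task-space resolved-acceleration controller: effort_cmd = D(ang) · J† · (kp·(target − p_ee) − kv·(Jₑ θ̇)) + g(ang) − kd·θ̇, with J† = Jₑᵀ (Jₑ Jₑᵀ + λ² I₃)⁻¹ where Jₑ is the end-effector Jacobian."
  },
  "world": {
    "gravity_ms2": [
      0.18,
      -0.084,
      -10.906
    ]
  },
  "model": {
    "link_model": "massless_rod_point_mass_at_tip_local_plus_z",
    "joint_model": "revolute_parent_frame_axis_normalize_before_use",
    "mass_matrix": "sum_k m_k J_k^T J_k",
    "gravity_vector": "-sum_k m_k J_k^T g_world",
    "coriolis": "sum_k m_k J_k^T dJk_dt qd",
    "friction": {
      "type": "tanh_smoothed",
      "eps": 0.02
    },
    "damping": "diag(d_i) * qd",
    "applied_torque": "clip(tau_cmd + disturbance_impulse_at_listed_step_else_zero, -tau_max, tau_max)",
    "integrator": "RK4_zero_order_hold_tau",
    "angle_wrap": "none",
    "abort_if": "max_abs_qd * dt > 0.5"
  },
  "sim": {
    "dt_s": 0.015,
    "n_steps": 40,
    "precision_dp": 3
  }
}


{"k":1,"ang":[0.769,-0.107,0.464],"\u03b8\u0307":[1.181,-4.036,5.934],"p_ee":[-0.404,-0.289,0.774],"effort":[34.847,-8.184,-2.195]}
{"k":2,"ang":[0.795,-0.168,0.566],"\u03b8\u0307":[2.327,-4.011,7.602],"p_ee":[-0.403,-0.289,0.764],"effort":[26.251,-6.465,-1.963]}
{"k":3,"ang":[0.837,-0.224,0.687],"\u03b8\u0307":[3.3,-3.439,8.41],"p_ee":[-0.403,-0.291,0.747],"effort":[15.404,-4.609,-1.011]}
{"k":4,"ang":[0.892,-0.271,0.815],"\u03b8\u0307":[3.982,-2.833,8.66],"p_ee":[-0.404,-0.295,0.723],"effort":[5.08,-2.817,0.099]}
{"k":5,"ang":[0.955,-0.309,0.944],"\u03b8\u0307":[4.385,-2.328,8.537],"p_ee":[-0.405,-0.3,0.695],"effort":[-3.21,-1.333,1.104]}
{"k":6,"ang":[1.022,-0.341,1.069],"\u03b8\u0307":[4.577,-1.945,8.221],"p_ee":[-0.405,-0.307,0.663],"effort":[-9.246,-0.205,1.868]}
{"k":7,"ang":[1.091,-0.368,1.19],"\u03b8\u0307":[4.627,-1.662,7.835],"p_ee":[-0.403,-0.314,0.629],"effort":[-13.381,0.615,2.359]}
{"k":8,"ang":[1.16,-0.391,1.304],"\u03b8\u0307":[4.587,-1.448,7.444],"p_ee":[-0.4,-0.322,0.594],"effort":[-16.077,1.199,2.604]}
{"k":9,"ang":[1.228,-0.412,1.413],"\u03b8\u0307":[4.49,-1.282,7.078],"p_ee":[-0.394,-0.329,0.558],"effort":[-17.736,1.608,2.648]}
{"k":10,"ang":[1.295,-0.43,1.517],"\u03b8\u0307":[4.356,-1.148,6.744],"p_ee":[-0.387,-0.335,0.523],"effort":[-18.663,1.893,2.54]}
{"k":11,"ang":[1.359,-0.446,1.615],"\u03b8\u0307":[4.2,-1.035,6.445],"p_ee":[-0.378,-0.34,0.489],"effort":[-19.084,2.087,2.322]}
{"k":12,"ang":[1.42,-0.461,1.71],"\u03b8\u0307":[4.028,-0.936,6.176],"p_ee":[-0.367,-0.344,0.455],"effort":[-19.159,2.219,2.031]}
{"k":13,"ang":[1.479,-0.474,1.801],"\u03b8\u0307":[3.848,-0.846,5.933],"p_ee":[-0.354,-0.347,0.423],"effort":[-19.004,2.307,1.693]}
{"k":14,"ang":[1.536,-0.486,1.888],"\u03b8\u0307":[3.661,-0.761,5.711],"p_ee":[-0.341,-0.348,0.392],"effort":[-18.7,2.364,1.329]}
{"k":15,"ang":[1.589,-0.497,1.972],"\u03b8\u0307":[3.47,-0.68,5.507],"p_ee":[-0.326,-0.348,0.362],"effort":[-18.307,2.402,0.955]}
{"k":16,"ang":[1.64,-0.507,2.053],"\u03b8\u0307":[3.277,-0.601,5.318],"p_ee":[-0.31,-0.347,0.334],"effort":[-17.866,2.426,0.584]}
{"k":17,"ang":[1.688,-0.515,2.131],"\u03b8\u0307":[3.081,-0.523,5.14],"p_ee":[-0.294,-0.345,0.307],"effort":[-17.408,2.444,0.224]}
{"k":18,"ang":[1.732,-0.522,2.207],"\u03b8\u0307":[2.882,-0.445,4.972],"p_ee":[-0.277,-0.342,0.282],"effort":[-16.958,2.461,-0.12]}
{"k":19,"ang":[1.774,-0.528,2.281],"\u03b8\u0307":[2.682,-0.368,4.812],"p_ee":[-0.26,-0.338,0.258],"effort":[-16.533,2.481,-0.443]}
{"k":20,"ang":[1.813,-0.533,2.351],"\u03b8\u0307":[2.478,-0.29,4.659],"p_ee":[-0.243,-0.334,0.236],"effort":[-16.147,2.508,-0.743]}
{"k":21,"ang":[1.849,-0.537,2.42],"\u03b8\u0307":[2.271,-0.214,4.512],"p_ee":[-0.226,-0.329,0.215],"effort":[-15.816,2.545,-1.019]}
{"k":22,"ang":[1.881,-0.54,2.487],"\u03b8\u0307":[2.058,-0.139,4.372],"p_ee":[-0.209,-0.323,0.196],"effort":[-15.551,2.598,-1.271]}
{"k":23,"ang":[1.91,-0.541,2.551],"\u03b8\u0307":[1.838,-0.068,4.237],"p_ee":[-0.192,-0.317,0.177],"effort":[-15.368,2.672,-1.5]}
{"k":24,"ang":[1.936,-0.542,2.614],"\u03b8\u0307":[1.606,-0.009,4.108],"p_ee":[-0.175,-0.311,0.16],"effort":[-15.282,2.781,-1.707]}
{"k":25,"ang":[1.958,-0.542,2.674],"\u03b8\u0307":[1.353,0.006,3.984],"p_ee":[-0.158,-0.305,0.145],"effort":[-15.308,2.96,-1.893]}
{"k":26,"ang":[1.977,-0.541,2.733],"\u03b8\u0307":[1.082,0.012,3.868],"p_ee":[-0.142,-0.299,0.131],"effort":[-15.481,3.178,-2.065]}
{"k":27,"ang":[1.991,-0.541,2.79],"\u03b8\u0307":[0.791,0.017,3.762],"p_ee":[-0.126,-0.294,0.117],"effort":[-15.84,3.436,-2.226]}
{"k":28,"ang":[2.0,-0.54,2.846],"\u03b8\u0307":[0.473,0.021,3.668],"p_ee":[-0.11,-0.288,0.105],"effort":[-16.435,3.748,-2.379]}
{"k":29,"ang":[2.005,-0.54,2.901],"\u03b8\u0307":[0.12,0.026,3.59],"p_ee":[-0.095,-0.283,0.094],"effort":[-17.326,4.133,-2.53]}
{"k":30,"ang":[2.004,-0.539,2.954],"\u03b8\u0307":[-0.274,0.045,3.532],"p_ee":[-0.081,-0.278,0.084],"effort":[-18.572,4.597,-2.684]}
{"k":31,"ang":[1.996,-0.538,3.007],"\u03b8\u0307":[-0.727,0.065,3.497],"p_ee":[-0.068,-0.274,0.075],"effort":[-20.145,5.147,-2.845]}
{"k":32,"ang":[1.982,-0.536,3.059],"\u03b8\u0307":[-1.248,0.102,3.491],"p_ee":[-0.055,-0.271,0.067],"effort":[-21.764,5.694,-3.019]}
{"k":33,"ang":[1.959,-0.534,3.112],"\u03b8\u0307":[-1.843,0.127,3.507],"p_ee":[-0.044,-0.268,0.059],"effort":[-22.539,6.019,-3.201]}
{"k":34,"ang":[1.926,-0.531,3.164],"\u03b8\u0307":[-2.464,0.162,3.526],"p_ee":[-0.034,-0.266,0.052],"effort":[-20.907,5.676,-3.374]}
{"k":35,"ang":[1.885,-0.529,3.217],"\u03b8\u0307":[-3.015,0.144,3.489],"p_ee":[-0.025,-0.266,0.046],"effort":[-13.964,3.936,-3.491]}
{"k":36,"ang":[1.839,-0.526,3.268],"\u03b8\u0307":[-3.223,0.181,3.291],"p_ee":[-0.018,-0.267,0.04],"effort":[2.496,-0.448,-3.461]}
{"k":37,"ang":[1.794,-0.524,3.313],"\u03b8\u0307":[-2.727,0.037,2.726],"p_ee":[-0.014,-0.27,0.035],"effort":[21.749,-5.557,-3.129]}
{"k":38,"ang":[1.764,-0.523,3.347],"\u03b8\u0307":[-1.351,-0.013,1.808],"p_ee":[-0.01,-0.272,0.03],"effort":[30.97,-8.23,-2.523]}
{"k":39,"ang":[1.756,-0.526,3.366],"\u03b8\u0307":[0.333,-0.346,0.802],"p_ee":[-0.008,-0.274,0.026],"effort":[30.77,-8.205,-1.841]}
{"k":40,"ang":[1.773,-0.534,3.372],"\u03b8\u0307":[1.966,-0.697,-0.038],"p_ee":[-0.004,-0.275,0.021]}


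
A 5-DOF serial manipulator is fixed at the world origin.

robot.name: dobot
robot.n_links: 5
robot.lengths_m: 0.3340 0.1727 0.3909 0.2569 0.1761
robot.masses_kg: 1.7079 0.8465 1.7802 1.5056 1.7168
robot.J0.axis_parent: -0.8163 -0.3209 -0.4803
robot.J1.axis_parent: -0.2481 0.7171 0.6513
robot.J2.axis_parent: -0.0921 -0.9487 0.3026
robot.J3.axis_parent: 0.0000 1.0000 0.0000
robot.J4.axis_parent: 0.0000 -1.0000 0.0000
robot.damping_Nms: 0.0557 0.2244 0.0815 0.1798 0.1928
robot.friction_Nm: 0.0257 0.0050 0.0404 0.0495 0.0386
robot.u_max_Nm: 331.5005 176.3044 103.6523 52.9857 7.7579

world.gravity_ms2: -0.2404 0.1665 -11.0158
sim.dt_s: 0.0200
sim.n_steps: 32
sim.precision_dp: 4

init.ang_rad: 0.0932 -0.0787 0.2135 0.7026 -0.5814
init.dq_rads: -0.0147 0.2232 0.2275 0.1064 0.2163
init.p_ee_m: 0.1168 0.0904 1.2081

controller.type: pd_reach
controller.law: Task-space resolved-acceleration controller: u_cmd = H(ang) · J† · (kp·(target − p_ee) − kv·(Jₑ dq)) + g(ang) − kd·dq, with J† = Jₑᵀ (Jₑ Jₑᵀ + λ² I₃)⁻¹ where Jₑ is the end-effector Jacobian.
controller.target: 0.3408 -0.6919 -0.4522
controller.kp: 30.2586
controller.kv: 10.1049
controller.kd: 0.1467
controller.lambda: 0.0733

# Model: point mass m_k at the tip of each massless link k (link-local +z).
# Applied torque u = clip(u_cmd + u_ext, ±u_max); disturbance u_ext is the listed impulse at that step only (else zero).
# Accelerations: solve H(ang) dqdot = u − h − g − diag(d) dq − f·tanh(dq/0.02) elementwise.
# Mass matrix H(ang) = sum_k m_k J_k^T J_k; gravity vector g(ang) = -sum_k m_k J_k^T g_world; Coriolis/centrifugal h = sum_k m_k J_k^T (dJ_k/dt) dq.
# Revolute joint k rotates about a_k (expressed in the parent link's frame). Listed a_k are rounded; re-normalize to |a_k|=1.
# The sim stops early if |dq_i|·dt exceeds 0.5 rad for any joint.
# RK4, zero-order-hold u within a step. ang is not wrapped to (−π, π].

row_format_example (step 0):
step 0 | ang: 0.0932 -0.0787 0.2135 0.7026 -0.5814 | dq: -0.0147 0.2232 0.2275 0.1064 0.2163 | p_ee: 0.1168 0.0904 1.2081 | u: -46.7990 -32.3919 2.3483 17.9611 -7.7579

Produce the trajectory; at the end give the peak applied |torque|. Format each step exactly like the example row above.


step 1 | ang: 0.0928 -0.0893 0.2227 0.7512 -0.5614 | dq: -0.0302 -1.2529 0.6704 4.5935 1.6192 | p_ee: 0.1181 0.0876 1.2010 | u: -36.6445 -25.0109 0.7853 14.4866 -7.7579
step 2 | ang: 0.0921 -0.1245 0.2368 0.8627 -0.5465 | dq: -0.0502 -2.2332 0.7332 6.4931 -0.0874 | p_ee: 0.1211 0.0763 1.1789 | u: -32.0227 -14.4371 -5.0867 12.3117 -6.7609
step 3 | ang: 0.0908 -0.1753 0.2495 0.9999 -0.5691 | dq: -0.0875 -2.8272 0.5423 7.2150 -2.0667 | p_ee: 0.1242 0.0581 1.1424 | u: -31.6607 -3.2423 -12.0755 10.0774 -4.5451
step 4 | ang: 0.0886 -0.2354 0.2567 1.1492 -0.6164 | dq: -0.1379 -3.1796 0.1518 7.7095 -2.6023 | p_ee: 0.1261 0.0347 1.0940 | u: -33.2946 6.4012 -17.7352 7.3407 -2.5909
step 5 | ang: 0.0852 -0.3009 0.2539 1.3057 -0.6665 | dq: -0.1940 -3.3735 -0.4664 7.9493 -2.3614 | p_ee: 0.1263 0.0080 1.0369 | u: -35.6626 13.6161 -21.0970 3.8503 -0.7609
step 6 | ang: 0.0808 -0.3692 0.2364 1.4647 -0.7070 | dq: -0.2437 -3.4894 -1.3455 7.9677 -1.6426 | p_ee: 0.1247 -0.0207 0.9737 | u: -37.9480 18.5451 -22.2701 -0.1827 0.8652
step 7 | ang: 0.0754 -0.4396 0.1985 1.6220 -0.7301 | dq: -0.2723 -3.5840 -2.5276 7.7624 -0.6011 | p_ee: 0.1217 -0.0501 0.9066 | u: -39.8086 21.6592 -21.7451 -4.3916 2.1757
step 8 | ang: 0.0699 -0.5120 0.1336 1.7723 -0.7308 | dq: -0.2565 -3.6932 -4.0684 7.2511 0.5805 | p_ee: 0.1176 -0.0790 0.8378 | u: -41.2820 23.4802 -20.0713 -8.3943 3.1186
step 9 | ang: 0.0654 -0.5868 0.0342 1.9082 -0.7089 | dq: -0.1634 -3.8187 -5.9932 6.2840 1.6508 | p_ee: 0.1129 -0.1065 0.7688 | u: -42.5441 24.3459 -17.6534 -11.8064 3.7038
step 10 | ang: 0.0635 -0.6636 -0.1063 2.0189 -0.6697 | dq: 0.0204 -3.8754 -8.1444 4.6868 2.2086 | p_ee: 0.1079 -0.1316 0.7014 | u: -43.3818 24.0491 -14.5324 -14.2417 3.9824
step 11 | ang: 0.0655 -0.7392 -0.2872 2.0916 -0.6285 | dq: 0.1858 -3.6529 -9.9187 2.4911 1.7658 | p_ee: 0.1040 -0.1536 0.6370 | u: -42.6802 21.6825 -10.3883 -15.3862 4.0288
step 12 | ang: 0.0683 -0.8065 -0.4925 2.1195 -0.6045 | dq: 0.0702 -3.0460 -10.5111 0.2963 0.5516 | p_ee: 0.1029 -0.1725 0.5764 | u: -38.2543 16.5384 -4.9255 -15.0725 3.8002
step 13 | ang: 0.0648 -0.8600 -0.6971 2.1097 -0.6040 | dq: -0.4486 -2.3232 -9.8966 -1.2311 -0.4704 | p_ee: 0.1059 -0.1894 0.5197 | u: -28.9616 9.7014 1.4799 -13.4135 3.1842
step 14 | ang: 0.0482 -0.9009 -0.8830 2.0762 -0.6181 | dq: -1.2206 -1.8074 -8.7068 -2.1030 -0.9295 | p_ee: 0.1133 -0.2060 0.4663 | u: -16.2316 3.0550 7.9705 -10.8043 2.2454
step 15 | ang: 0.0153 -0.9346 -1.0434 2.0291 -0.6381 | dq: -2.0699 -1.6017 -7.3706 -2.6042 -1.0741 | p_ee: 0.1244 -0.2234 0.4154 | u: -2.6061 -2.3678 13.7140 -7.7588 1.1832
step 16 | ang: -0.0344 -0.9671 -1.1772 1.9743 -0.6596 | dq: -2.8964 -1.6874 -6.0296 -2.8838 -1.0910 | p_ee: 0.1384 -0.2420 0.3666 | u: 10.2995 -6.4417 18.2498 -4.6602 0.1377
step 17 | ang: -0.0999 -1.0039 -1.2845 1.9156 -0.6811 | dq: -3.6478 -2.0109 -4.7148 -2.9852 -1.0638 | p_ee: 0.1547 -0.2616 0.3194 | u: 21.7335 -9.2927 21.3956 -1.7578 -0.8113
step 18 | ang: -0.1794 -1.0488 -1.3659 1.8564 -0.7019 | dq: -4.2988 -2.4967 -3.4248 -2.9060 -1.0062 | p_ee: 0.1726 -0.2817 0.2739 | u: 31.3355 -10.9847 23.1606 0.8082 -1.6295
step 19 | ang: -0.2708 -1.1042 -1.4217 1.8006 -0.7213 | dq: -4.8441 -3.0447 -2.1470 -2.6373 -0.9123 | p_ee: 0.1917 -0.3022 0.2300 | u: 38.7708 -11.4536 23.6617 2.9784 -2.3085
step 20 | ang: -0.3721 -1.1701 -1.4520 1.7519 -0.7387 | dq: -5.2958 -3.5376 -0.8656 -2.1849 -0.7925 | p_ee: 0.2111 -0.3230 0.1877 | u: 43.8373 -10.6073 23.1045 4.7652 -2.8543
step 21 | ang: -0.4817 -1.2443 -1.4567 1.7138 -0.7538 | dq: -5.6752 -3.8637 0.4268 -1.5853 -0.6916 | p_ee: 0.2298 -0.3443 0.1468 | u: 46.8160 -8.4842 21.7919 6.2500 -3.2811
step 22 | ang: -0.5984 -1.3227 -1.4355 1.6885 -0.7676 | dq: -5.9973 -3.9473 1.7152 -0.9147 -0.6810 | p_ee: 0.2470 -0.3660 0.1071 | u: 48.5141 -5.4082 20.0930 7.5490 -3.6097
step 23 | ang: -0.7209 -1.4001 -1.3888 1.6767 -0.7826 | dq: -6.2681 -3.7749 2.9726 -0.2571 -0.8051 | p_ee: 0.2618 -0.3882 0.0680 | u: 49.7919 -2.0525 18.3351 8.7495 -3.8669
step 24 | ang: -0.8483 -1.4719 -1.3177 1.6769 -0.8017 | dq: -6.4750 -3.3979 4.1420 0.2756 -1.1135 | p_ee: 0.2739 -0.4105 0.0293 | u: 51.1548 0.8068 16.7933 9.8701 -4.0707
step 25 | ang: -0.9791 -1.5349 -1.2244 1.6861 -0.8283 | dq: -6.6125 -2.9077 5.1869 0.6354 -1.5559 | p_ee: 0.2833 -0.4324 -0.0091 | u: 52.8265 2.4878 15.7245 10.8561 -4.2426
step 26 | ang: -1.1120 -1.5878 -1.1117 1.7006 -0.8646 | dq: -6.6770 -2.3935 6.0799 0.7938 -2.0784 | p_ee: 0.2907 -0.4534 -0.0470 | u: 54.8405 2.6521 15.3064 11.6294 -4.3919
step 27 | ang: -1.2454 -1.6308 -0.9828 1.7161 -0.9117 | dq: -6.6585 -1.9142 6.7842 0.7227 -2.6394 | p_ee: 0.2966 -0.4731 -0.0843 | u: 57.1755 1.2811 15.6183 12.1231 -4.5216
step 28 | ang: -1.3775 -1.6648 -0.8422 1.7278 -0.9700 | dq: -6.5351 -1.4953 7.2396 0.4036 -3.1803 | p_ee: 0.3015 -0.4912 -0.1206 | u: 59.7875 -1.4440 16.6462 12.2846 -4.6372
step 29 | ang: -1.5059 -1.6912 -0.6954 1.7308 -1.0380 | dq: -6.2776 -1.1394 7.3700 -0.1426 -3.5979 | p_ee: 0.3061 -0.5077 -0.1558 | u: 62.5688 -5.2138 18.2856 12.0723 -4.7504
step 30 | ang: -1.6278 -1.7110 -0.5495 1.7215 -1.1120 | dq: -5.8775 -0.8422 7.1432 -0.8142 -3.7532 | p_ee: 0.3108 -0.5224 -0.1896 | u: 65.3145 -9.6097 20.3495 11.4576 -4.8726
step 31 | ang: -1.7404 -1.7255 -0.4114 1.6984 -1.1861 | dq: -5.3570 -0.5997 6.5970 -1.4846 -3.5922 | p_ee: 0.3158 -0.5355 -0.2217 | u: 67.6245 -14.0527 22.5284 10.4782 -4.9967
step 32 | ang: -1.8421 -1.7357 -0.2861 1.6631 -1.2541 | dq: -4.7816 -0.4125 5.8746 -2.0147 -3.1408 | p_ee: 0.3211 -0.5471 -0.2521
max |u| (N·m): 67.6245


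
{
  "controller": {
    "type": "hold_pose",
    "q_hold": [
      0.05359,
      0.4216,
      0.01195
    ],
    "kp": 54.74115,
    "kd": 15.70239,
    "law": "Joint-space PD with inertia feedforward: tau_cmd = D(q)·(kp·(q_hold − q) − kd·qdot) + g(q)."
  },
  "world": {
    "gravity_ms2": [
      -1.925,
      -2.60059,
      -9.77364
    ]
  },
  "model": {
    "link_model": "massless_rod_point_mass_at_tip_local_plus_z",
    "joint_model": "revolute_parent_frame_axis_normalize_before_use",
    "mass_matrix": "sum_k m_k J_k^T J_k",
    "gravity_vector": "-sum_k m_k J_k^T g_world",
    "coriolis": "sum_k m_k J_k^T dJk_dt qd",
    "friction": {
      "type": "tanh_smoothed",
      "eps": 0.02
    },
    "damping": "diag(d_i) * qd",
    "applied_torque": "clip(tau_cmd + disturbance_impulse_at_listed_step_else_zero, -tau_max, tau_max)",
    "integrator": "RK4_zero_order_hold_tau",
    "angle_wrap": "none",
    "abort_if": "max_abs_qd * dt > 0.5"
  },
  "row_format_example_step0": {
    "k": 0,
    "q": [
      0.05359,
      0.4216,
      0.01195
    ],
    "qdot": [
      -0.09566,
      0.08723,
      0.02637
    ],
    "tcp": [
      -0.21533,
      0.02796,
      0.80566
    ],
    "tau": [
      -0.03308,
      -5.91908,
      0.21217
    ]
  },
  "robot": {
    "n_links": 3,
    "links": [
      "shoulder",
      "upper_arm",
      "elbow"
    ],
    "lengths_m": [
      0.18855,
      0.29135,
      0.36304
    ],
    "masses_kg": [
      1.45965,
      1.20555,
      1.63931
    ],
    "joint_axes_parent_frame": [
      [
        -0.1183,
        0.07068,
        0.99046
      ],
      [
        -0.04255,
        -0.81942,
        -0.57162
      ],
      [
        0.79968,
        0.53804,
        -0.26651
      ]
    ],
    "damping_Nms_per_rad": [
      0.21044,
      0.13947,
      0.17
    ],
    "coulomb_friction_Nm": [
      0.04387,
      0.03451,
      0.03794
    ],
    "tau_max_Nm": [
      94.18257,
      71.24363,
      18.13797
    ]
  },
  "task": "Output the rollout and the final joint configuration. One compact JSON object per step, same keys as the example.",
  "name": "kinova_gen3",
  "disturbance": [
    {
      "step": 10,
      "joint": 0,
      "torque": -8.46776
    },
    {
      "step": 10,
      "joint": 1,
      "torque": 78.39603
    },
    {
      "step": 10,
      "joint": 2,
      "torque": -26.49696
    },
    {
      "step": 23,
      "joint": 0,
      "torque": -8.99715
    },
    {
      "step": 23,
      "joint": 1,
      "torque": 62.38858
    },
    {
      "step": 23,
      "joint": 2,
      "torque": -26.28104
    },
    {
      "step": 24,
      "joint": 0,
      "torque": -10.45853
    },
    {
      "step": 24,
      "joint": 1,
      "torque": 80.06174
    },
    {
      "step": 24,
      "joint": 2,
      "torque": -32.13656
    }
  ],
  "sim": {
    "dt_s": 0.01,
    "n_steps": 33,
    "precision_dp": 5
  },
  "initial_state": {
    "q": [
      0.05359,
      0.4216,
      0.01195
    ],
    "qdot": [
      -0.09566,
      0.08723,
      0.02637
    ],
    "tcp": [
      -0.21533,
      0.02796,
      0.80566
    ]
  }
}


{"k":1,"q":[0.05328,0.42239,0.01198],"qdot":[-0.03971,0.07178,0.00644],"tcp":[-0.21572,0.02808,0.80552],"tau":[-0.04966,-5.82099,0.1781]}
{"k":2,"q":[0.05326,0.42304,0.0119],"qdot":[-0.03042,0.05901,0.0037],"tcp":[-0.21605,0.02819,0.8054],"tau":[-0.06221,-5.73518,0.14797]}
{"k":3,"q":[0.05329,0.42357,0.01182],"qdot":[-0.0276,0.04802,0.00331],"tcp":[-0.21632,0.02828,0.8053],"tau":[-0.07291,-5.65956,0.1214]}
{"k":4,"q":[0.05334,0.42399,0.01174],"qdot":[-0.0268,0.03852,0.00362],"tcp":[-0.21654,0.02835,0.80522],"tau":[-0.08214,-5.59294,0.09803]}
{"k":5,"q":[0.05338,0.42433,0.01166],"qdot":[-0.02664,0.03034,0.00412],"tcp":[-0.21672,0.02841,0.80516],"tau":[-0.09014,-5.53436,0.07749]}
{"k":6,"q":[0.05343,0.4246,0.01159],"qdot":[-0.02671,0.02334,0.00471],"tcp":[-0.21686,0.02846,0.80511],"tau":[-0.09705,-5.48307,0.05946]}
{"k":7,"q":[0.05347,0.42479,0.01152],"qdot":[-0.02685,0.01741,0.00533],"tcp":[-0.21696,0.02851,0.80507],"tau":[-0.10303,-5.43842,0.04365]}
{"k":8,"q":[0.05352,0.42494,0.01146],"qdot":[-0.02702,0.01243,0.006],"tcp":[-0.21704,0.02854,0.80504],"tau":[-0.10819,-5.39983,0.02981]}
{"k":9,"q":[0.05356,0.42503,0.01141],"qdot":[-0.02716,0.0083,0.00671],"tcp":[-0.21709,0.02856,0.80502],"tau":[-0.11263,-5.36671,0.01771]}
{"k":10,"q":[0.05361,0.42509,0.01136],"qdot":[-0.02727,0.00491,0.00742],"tcp":[-0.21713,0.02858,0.80501],"tau":[-8.58419,71.24363,-18.13797]}
{"k":11,"q":[0.02422,0.4334,0.02489],"qdot":[-5.08073,1.63339,2.44429],"tcp":[-0.22041,0.02887,0.80389],"tau":[1.10684,-17.48711,2.66797]}
{"k":12,"q":[-0.00934,0.4482,0.04305],"qdot":[-2.05893,1.33964,1.327],"tcp":[-0.22659,0.02936,0.80164],"tau":[0.79276,-15.87886,1.94186]}
{"k":13,"q":[-0.02243,0.46042,0.05319],"qdot":[-0.73997,1.10577,0.76202],"tcp":[-0.23185,0.02973,0.79963],"tau":[0.59034,-14.51214,1.50391]}
{"k":14,"q":[-0.02656,0.47047,0.05914],"qdot":[-0.15776,0.90489,0.45534],"tcp":[-0.23624,0.03003,0.7979],"tau":[0.44395,-13.33218,1.20261]}
{"k":15,"q":[-0.02688,0.47864,0.06282],"qdot":[0.0303,0.73082,0.30493],"tcp":[-0.23984,0.03027,0.79645],"tau":[0.33463,-12.30044,0.97125]}
{"k":16,"q":[-0.02647,0.4852,0.0655],"qdot":[0.04767,0.58044,0.23274],"tcp":[-0.24272,0.03047,0.79526],"tau":[0.2487,-11.39041,0.77622]}
{"k":17,"q":[-0.02599,0.49035,0.06754],"qdot":[0.04841,0.45074,0.17643],"tcp":[-0.24499,0.03063,0.79432],"tau":[0.17386,-10.58573,0.60702]}
{"k":18,"q":[-0.02553,0.4943,0.06908],"qdot":[0.04347,0.33913,0.13066],"tcp":[-0.24672,0.03075,0.79359],"tau":[0.10832,-9.87421,0.45916]}
{"k":19,"q":[-0.02514,0.49721,0.07019],"qdot":[0.03707,0.24335,0.0927],"tcp":[-0.248,0.03084,0.79305],"tau":[0.05087,-9.24523,0.32943]}
{"k":20,"q":[-0.0248,0.49924,0.07096],"qdot":[0.03133,0.1614,0.06074],"tcp":[-0.24889,0.03089,0.79267],"tau":[0.00054,-8.68948,0.21536]}
{"k":21,"q":[-0.02451,0.5005,0.07144],"qdot":[0.02663,0.09154,0.0338],"tcp":[-0.24944,0.03092,0.79244],"tau":[-0.04347,-8.19872,0.11488]}
{"k":22,"q":[-0.02428,0.50112,0.07167],"qdot":[0.02018,0.03241,0.01284],"tcp":[-0.24971,0.03091,0.79232],"tau":[-0.08198,-7.76568,0.02535]}
{"k":23,"q":[-0.02412,0.5012,0.07172],"qdot":[0.01106,-0.01648,-0.00103],"tcp":[-0.24974,0.03088,0.79231],"tau":[-9.11349,55.00103,-18.13797]}
{"k":24,"q":[-0.03214,0.50662,0.07598],"qdot":[-1.41968,1.09986,0.77159],"tcp":[-0.25215,0.03168,0.79125],"tau":[-9.21594,63.03263,-18.13797]}
{"k":25,"q":[-0.0495,0.52418,0.08697],"qdot":[-1.84261,2.40999,1.3448],"tcp":[-0.25996,0.0341,0.78773],"tau":[2.60662,-28.33618,5.36902]}
{"k":26,"q":[-0.06174,0.54612,0.09752],"qdot":[-0.7596,1.9792,0.82327],"tcp":[-0.26966,0.03703,0.78316],"tau":[2.13354,-25.45871,4.34748]}
{"k":27,"q":[-0.06633,0.564,0.10399],"qdot":[-0.22391,1.59794,0.49772],"tcp":[-0.27753,0.03942,0.7793],"tau":[1.7427,-22.91627,3.5825]}
{"k":28,"q":[-0.06705,0.57831,0.10783],"qdot":[0.0323,1.26463,0.29327],"tcp":[-0.2838,0.04134,0.77611],"tau":[1.41205,-20.66984,2.97291]}
{"k":29,"q":[-0.06637,0.58952,0.11024],"qdot":[0.09563,0.97614,0.192],"tcp":[-0.2887,0.04285,0.77357],"tau":[1.13557,-18.68425,2.46172]}
{"k":30,"q":[-0.06526,0.59803,0.11177],"qdot":[0.12373,0.72728,0.11651],"tcp":[-0.29242,0.04399,0.77161],"tau":[0.89252,-16.92936,2.02178]}
{"k":31,"q":[-0.06397,0.60423,0.11265],"qdot":[0.13377,0.51346,0.05894],"tcp":[-0.29513,0.04481,0.77016],"tau":[0.67842,-15.37918,1.63925]}
{"k":32,"q":[-0.06263,0.60845,0.11302],"qdot":[0.13232,0.33058,0.016],"tcp":[-0.29697,0.04536,0.76916],"tau":[0.48992,-14.0107,1.30388]}
{"k":33,"q":[-0.0614,0.61098,0.11306],"qdot":[0.11135,0.17552,-0.00632],"tcp":[-0.29808,0.04566,0.76856]}
{"summary": "final q (rad): -0.06140 0.61098 0.11306"}


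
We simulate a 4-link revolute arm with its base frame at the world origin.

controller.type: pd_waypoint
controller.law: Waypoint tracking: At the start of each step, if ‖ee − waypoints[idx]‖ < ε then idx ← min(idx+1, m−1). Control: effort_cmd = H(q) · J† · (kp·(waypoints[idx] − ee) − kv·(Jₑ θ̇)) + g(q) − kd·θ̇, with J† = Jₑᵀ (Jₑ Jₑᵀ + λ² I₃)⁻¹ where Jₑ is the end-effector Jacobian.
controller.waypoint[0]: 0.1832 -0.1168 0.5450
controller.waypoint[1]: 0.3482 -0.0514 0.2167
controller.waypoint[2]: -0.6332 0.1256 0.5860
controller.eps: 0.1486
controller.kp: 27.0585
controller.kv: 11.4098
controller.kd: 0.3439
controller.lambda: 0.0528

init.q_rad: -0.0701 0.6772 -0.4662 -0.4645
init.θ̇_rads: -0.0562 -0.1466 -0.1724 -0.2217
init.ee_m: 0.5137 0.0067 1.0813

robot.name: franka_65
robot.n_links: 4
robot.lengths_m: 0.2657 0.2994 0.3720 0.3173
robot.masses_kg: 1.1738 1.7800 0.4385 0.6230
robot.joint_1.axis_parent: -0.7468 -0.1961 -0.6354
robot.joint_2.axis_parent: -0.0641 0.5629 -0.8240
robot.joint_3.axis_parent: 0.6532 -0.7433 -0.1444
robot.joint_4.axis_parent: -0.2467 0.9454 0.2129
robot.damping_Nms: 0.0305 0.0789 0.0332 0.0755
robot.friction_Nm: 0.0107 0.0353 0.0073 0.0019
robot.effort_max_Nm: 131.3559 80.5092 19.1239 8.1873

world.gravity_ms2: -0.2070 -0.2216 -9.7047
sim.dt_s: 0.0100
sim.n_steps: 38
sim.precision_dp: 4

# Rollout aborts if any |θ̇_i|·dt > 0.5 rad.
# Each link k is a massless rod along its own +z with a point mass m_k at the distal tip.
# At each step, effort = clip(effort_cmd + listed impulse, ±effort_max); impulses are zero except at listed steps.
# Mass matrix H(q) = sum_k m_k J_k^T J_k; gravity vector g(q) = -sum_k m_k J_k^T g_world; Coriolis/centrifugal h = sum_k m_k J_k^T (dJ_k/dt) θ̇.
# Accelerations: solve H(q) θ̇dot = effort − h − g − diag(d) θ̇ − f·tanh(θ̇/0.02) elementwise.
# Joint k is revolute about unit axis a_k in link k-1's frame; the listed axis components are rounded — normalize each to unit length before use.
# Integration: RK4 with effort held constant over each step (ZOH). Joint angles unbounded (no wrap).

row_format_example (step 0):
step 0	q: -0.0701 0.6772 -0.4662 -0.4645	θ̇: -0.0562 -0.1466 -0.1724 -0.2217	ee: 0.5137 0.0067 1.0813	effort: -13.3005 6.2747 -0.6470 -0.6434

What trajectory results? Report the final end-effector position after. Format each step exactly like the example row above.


step 1	q: -0.0723 0.6765 -0.4700 -0.4737	θ̇: -0.3862 0.0116 -0.5817 -1.6039	ee: 0.5131 0.0071 1.0809	effort: -11.8752 5.3404 -0.1871 -0.1991
step 2	q: -0.0777 0.6770 -0.4773 -0.4943	θ̇: -0.6974 0.0817 -0.8887 -2.5077	ee: 0.5123 0.0071 1.0796	effort: -10.3012 4.3028 0.2845 0.0162
step 3	q: -0.0861 0.6780 -0.4874 -0.5223	θ̇: -0.9804 0.1021 -1.1155 -3.0848	ee: 0.5114 0.0065 1.0775	effort: -8.6411 3.2019 0.7455 0.0880
step 4	q: -0.0972 0.6789 -0.4994 -0.5549	θ̇: -1.2324 0.0927 -1.2819 -3.4367	ee: 0.5106 0.0052 1.0748	effort: -6.9673 2.0900 1.1754 0.0731
step 5	q: -0.1106 0.6797 -0.5128 -0.5903	θ̇: -1.4523 0.0663 -1.4028 -3.6346	ee: 0.5100 0.0033 1.0715	effort: -5.3396 1.0114 1.5588 0.0097
step 6	q: -0.1260 0.6802 -0.5272 -0.6271	θ̇: -1.6408 0.0314 -1.4894 -3.7290	ee: 0.5095 0.0009 1.0676	effort: -3.7991 -0.0023 1.8871 -0.0765
step 7	q: -0.1432 0.6803 -0.5424 -0.6646	θ̇: -1.7983 -0.0043 -1.5494 -3.7568	ee: 0.5093 -0.0022 1.0633	effort: -2.3675 -0.9349 2.1575 -0.1683
step 8	q: -0.1619 0.6801 -0.5581 -0.7020	θ̇: -1.9253 -0.0345 -1.5873 -3.7446	ee: 0.5091 -0.0057 1.0586	effort: -1.0520 -1.7810 2.3715 -0.2549
step 9	q: -0.1816 0.6797 -0.5741 -0.7393	θ̇: -2.0268 -0.0624 -1.6104 -3.7043	ee: 0.5091 -0.0096 1.0535	effort: 0.1396 -2.5338 2.5351 -0.3321
step 10	q: -0.2023 0.6789 -0.5903 -0.7760	θ̇: -2.1058 -0.0884 -1.6228 -3.6467	ee: 0.5092 -0.0138 1.0482	effort: 1.2095 -3.1948 2.6544 -0.3971
step 11	q: -0.2236 0.6779 -0.6065 -0.8121	θ̇: -2.1649 -0.1117 -1.6276 -3.5797	ee: 0.5093 -0.0182 1.0426	effort: 2.1646 -3.7699 2.7360 -0.4485
step 12	q: -0.2455 0.6767 -0.6228 -0.8476	θ̇: -2.2062 -0.1324 -1.6269 -3.5086	ee: 0.5094 -0.0229 1.0369	effort: 3.0138 -4.2661 2.7860 -0.4863
step 13	q: -0.2677 0.6753 -0.6390 -0.8823	θ̇: -2.2321 -0.1503 -1.6223 -3.4365	ee: 0.5096 -0.0277 1.0310	effort: 3.7665 -4.6913 2.8103 -0.5110
step 14	q: -0.2901 0.6737 -0.6552 -0.9163	θ̇: -2.2443 -0.1656 -1.6149 -3.3655	ee: 0.5097 -0.0325 1.0249	effort: 4.4318 -5.0528 2.8141 -0.5239
step 15	q: -0.3125 0.6719 -0.6713 -0.9496	θ̇: -2.2447 -0.1786 -1.6058 -3.2965	ee: 0.5097 -0.0374 1.0187	effort: 5.0184 -5.3579 2.8019 -0.5262
step 16	q: -0.3349 0.6701 -0.6873 -0.9822	θ̇: -2.2349 -0.1895 -1.5955 -3.2303	ee: 0.5098 -0.0423 1.0125	effort: 5.5344 -5.6134 2.7773 -0.5193
step 17	q: -0.3571 0.6682 -0.7032 -1.0142	θ̇: -2.2162 -0.1986 -1.5845 -3.1669	ee: 0.5097 -0.0471 1.0062	effort: 5.9871 -5.8252 2.7435 -0.5045
step 18	q: -0.3792 0.6661 -0.7190 -1.0455	θ̇: -2.1899 -0.2059 -1.5732 -3.1063	ee: 0.5095 -0.0518 0.9998	effort: 6.3832 -5.9988 2.7032 -0.4831
step 19	q: -0.4009 0.6640 -0.7347 -1.0763	θ̇: -2.1572 -0.2118 -1.5618 -3.0484	ee: 0.5093 -0.0565 0.9934	effort: 6.7287 -6.1390 2.6585 -0.4561
step 20	q: -0.4223 0.6619 -0.7503 -1.1065	θ̇: -2.1190 -0.2163 -1.5504 -2.9931	ee: 0.5089 -0.0610 0.9869	effort: 7.0289 -6.2504 2.6110 -0.4246
step 21	q: -0.4433 0.6597 -0.7657 -1.1361	θ̇: -2.0762 -0.2198 -1.5392 -2.9400	ee: 0.5084 -0.0654 0.9805	effort: 7.2889 -6.3365 2.5620 -0.3895
step 22	q: -0.4638 0.6575 -0.7810 -1.1652	θ̇: -2.0297 -0.2222 -1.5281 -2.8890	ee: 0.5079 -0.0696 0.9740	effort: 7.5128 -6.4009 2.5126 -0.3516
step 23	q: -0.4838 0.6553 -0.7963 -1.1939	θ̇: -1.9802 -0.2237 -1.5173 -2.8398	ee: 0.5071 -0.0736 0.9676	effort: 7.7045 -6.4464 2.4636 -0.3114
step 24	q: -0.5034 0.6530 -0.8114 -1.2220	θ̇: -1.9283 -0.2245 -1.5066 -2.7922	ee: 0.5063 -0.0775 0.9612	effort: 7.8676 -6.4756 2.4155 -0.2696
step 25	q: -0.5224 0.6508 -0.8264 -1.2497	θ̇: -1.8744 -0.2247 -1.4962 -2.7460	ee: 0.5054 -0.0812 0.9548	effort: 8.0052 -6.4909 2.3689 -0.2267
step 26	q: -0.5409 0.6485 -0.8413 -1.2769	θ̇: -1.8192 -0.2243 -1.4859 -2.7011	ee: 0.5043 -0.0848 0.9484	effort: 8.1200 -6.4941 2.3239 -0.1831
step 27	q: -0.5588 0.6463 -0.8561 -1.3037	θ̇: -1.7631 -0.2235 -1.4758 -2.6573	ee: 0.5031 -0.0881 0.9420	effort: 8.2146 -6.4870 2.2809 -0.1391
step 28	q: -0.5761 0.6441 -0.8708 -1.3301	θ̇: -1.7064 -0.2222 -1.4658 -2.6145	ee: 0.5018 -0.0913 0.9358	effort: 8.2913 -6.4711 2.2398 -0.0950
step 29	q: -0.5929 0.6419 -0.8854 -1.3560	θ̇: -1.6494 -0.2207 -1.4559 -2.5726	ee: 0.5003 -0.0943 0.9295	effort: 8.3520 -6.4477 2.2007 -0.0511
step 30	q: -0.6091 0.6397 -0.8999 -1.3815	θ̇: -1.5925 -0.2189 -1.4461 -2.5314	ee: 0.4988 -0.0971 0.9233	effort: 8.3987 -6.4180 2.1638 -0.0075
step 31	q: -0.6247 0.6375 -0.9144 -1.4066	θ̇: -1.5359 -0.2169 -1.4364 -2.4910	ee: 0.4971 -0.0998 0.9172	effort: 8.4329 -6.3829 2.1288 0.0357
step 32	q: -0.6398 0.6353 -0.9287 -1.4313	θ̇: -1.4798 -0.2148 -1.4266 -2.4513	ee: 0.4953 -0.1023 0.9111	effort: 8.4562 -6.3432 2.0958 0.0781
step 33	q: -0.6543 0.6332 -0.9429 -1.4556	θ̇: -1.4244 -0.2126 -1.4169 -2.4122	ee: 0.4935 -0.1046 0.9051	effort: 8.4699 -6.2998 2.0647 0.1199
step 34	q: -0.6683 0.6311 -0.9570 -1.4795	θ̇: -1.3698 -0.2104 -1.4072 -2.3737	ee: 0.4915 -0.1068 0.8992	effort: 8.4751 -6.2532 2.0354 0.1609
step 35	q: -0.6817 0.6290 -0.9710 -1.5031	θ̇: -1.3162 -0.2081 -1.3974 -2.3357	ee: 0.4894 -0.1088 0.8934	effort: 8.4730 -6.2041 2.0077 0.2010
step 36	q: -0.6946 0.6269 -0.9850 -1.5262	θ̇: -1.2637 -0.2058 -1.3876 -2.2982	ee: 0.4873 -0.1107 0.8876	effort: 8.4644 -6.1529 1.9817 0.2402
step 37	q: -0.7070 0.6249 -0.9988 -1.5490	θ̇: -1.2123 -0.2036 -1.3777 -2.2612	ee: 0.4850 -0.1125 0.8819	effort: 8.4504 -6.1001 1.9572 0.2784
step 38	q: -0.7189 0.6228 -1.0125 -1.5715	θ̇: -1.1621 -0.2014 -1.3677 -2.2247	ee: 0.4827 -0.1141 0.8763
final ee position (m): 0.4827 -0.1141 0.8763
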